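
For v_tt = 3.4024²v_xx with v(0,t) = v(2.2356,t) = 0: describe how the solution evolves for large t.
v oscillates (no decay). Energy is conserved; the solution oscillates indefinitely as standing waves.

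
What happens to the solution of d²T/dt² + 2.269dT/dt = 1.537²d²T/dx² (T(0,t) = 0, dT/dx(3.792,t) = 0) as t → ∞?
T → 0. Damping (γ=2.269) dissipates energy; oscillations decay exponentially.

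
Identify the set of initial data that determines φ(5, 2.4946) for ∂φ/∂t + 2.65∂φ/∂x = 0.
A single point: x = -1.61069. The characteristic through (5, 2.4946) is x - 2.65t = const, so x = 5 - 2.65·2.4946 = -1.61069.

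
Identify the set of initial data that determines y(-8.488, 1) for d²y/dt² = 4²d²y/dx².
Domain of dependence: [-12.488, -4.488]. Signals travel at speed 4, so data within |x - -8.488| ≤ 4·1 = 4 can reach the point.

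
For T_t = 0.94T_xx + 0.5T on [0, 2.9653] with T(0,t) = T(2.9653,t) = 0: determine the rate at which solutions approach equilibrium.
Eigenvalues: λₙ = 0.94n²π²/2.9653² - 0.5.
First three modes:
  n=1: λ₁ = 0.94π²/2.9653² - 0.5 ≈ 0.555
  n=2: λ₂ = 3.76π²/2.9653² - 0.5 ≈ 3.72
  n=3: λ₃ = 8.46π²/2.9653² - 0.5 ≈ 8.996
Since 0.94π²/2.9653² ≈ 1.055 > 0.5, all λₙ > 0.
The n=1 mode decays slowest → dominates as t → ∞.
Asymptotic: T ~ c₁ sin(πx/2.9653) e^{-λ₁t} with decay rate λ₁ ≈ 0.555.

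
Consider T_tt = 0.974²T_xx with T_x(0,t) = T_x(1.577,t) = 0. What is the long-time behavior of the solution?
As t → ∞, T oscillates about a mean that drifts linearly in t (generically unbounded; no decay). There is no damping, so the nonconstant modes persist as standing waves (energy conserved, no decay). But with Neumann conditions at both ends the constant mode has eigenvalue 0: the spatial mean M(t) of T satisfies M'' = 0, so M(t) = M(0) + M'(0)·t. Unless the initial velocity has zero mean (∫T_t(x,0)dx = 0), the solution grows linearly in t (unbounded, though not exponentially); if it does have zero mean, the solution stays bounded and simply oscillates.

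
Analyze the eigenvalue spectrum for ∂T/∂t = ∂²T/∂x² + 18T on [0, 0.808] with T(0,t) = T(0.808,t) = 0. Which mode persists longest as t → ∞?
Eigenvalues: λₙ = n²π²/0.808² - 18.
First three modes:
  n=1: λ₁ = π²/0.808² - 18 ≈ -2.883
  n=2: λ₂ = 4π²/0.808² - 18 ≈ 42.47
  n=3: λ₃ = 9π²/0.808² - 18 ≈ 118.057
Since π²/0.808² ≈ 15.117 < 18, λ₁ < 0.
The n=1 mode grows fastest (−λₙ is largest for n=1) → dominates.
Asymptotic: T ~ c₁ sin(πx/0.808) e^{2.883t} (exponential growth at rate −λ₁ ≈ 2.883).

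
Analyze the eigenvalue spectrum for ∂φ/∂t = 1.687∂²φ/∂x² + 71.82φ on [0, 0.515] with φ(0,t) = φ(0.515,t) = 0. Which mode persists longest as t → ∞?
Eigenvalues: λₙ = 1.687n²π²/0.515² - 71.82.
First three modes:
  n=1: λ₁ = 1.687π²/0.515² - 71.82 ≈ -9.043
  n=2: λ₂ = 6.748π²/0.515² - 71.82 ≈ 179.288
  n=3: λ₃ = 15.183π²/0.515² - 71.82 ≈ 493.173
Since 1.687π²/0.515² ≈ 62.777 < 71.82, λ₁ < 0.
The n=1 mode grows fastest (−λₙ is largest for n=1) → dominates.
Asymptotic: φ ~ c₁ sin(πx/0.515) e^{9.043t} (exponential growth at rate −λ₁ ≈ 9.043).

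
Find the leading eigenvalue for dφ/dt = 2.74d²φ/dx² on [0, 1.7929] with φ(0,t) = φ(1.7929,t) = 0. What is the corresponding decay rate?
Eigenvalues: λₙ = 2.74n²π²/1.7929².
First three modes:
  n=1: λ₁ = 2.74π²/1.7929² ≈ 8.413
  n=2: λ₂ = 10.96π²/1.7929² ≈ 33.651 (4× faster decay)
  n=3: λ₃ = 24.66π²/1.7929² ≈ 75.715 (9× faster decay)
As t → ∞, higher modes decay exponentially faster. The n=1 mode dominates: φ ~ c₁ sin(πx/1.7929) e^{-λ₁t}.
Decay rate: λ₁ = 2.74π²/1.7929² ≈ 8.413.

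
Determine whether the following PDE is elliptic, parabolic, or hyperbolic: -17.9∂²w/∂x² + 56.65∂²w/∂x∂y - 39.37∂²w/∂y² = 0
Coefficients: A = -17.9, B = 56.65, C = -39.37. B² - 4AC = 390.3305, which is positive, so the equation is hyperbolic.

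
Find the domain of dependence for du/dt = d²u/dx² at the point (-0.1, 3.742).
The entire real line. The heat equation has infinite propagation speed: any initial disturbance instantly affects all points (though exponentially small far away).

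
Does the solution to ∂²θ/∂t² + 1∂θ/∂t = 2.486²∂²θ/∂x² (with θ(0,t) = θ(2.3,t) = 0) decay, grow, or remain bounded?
θ → 0. Damping (γ=1) dissipates energy; oscillations decay exponentially.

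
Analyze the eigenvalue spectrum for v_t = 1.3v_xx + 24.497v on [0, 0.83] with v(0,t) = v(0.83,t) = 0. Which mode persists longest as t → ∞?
Eigenvalues: λₙ = 1.3n²π²/0.83² - 24.497.
First three modes:
  n=1: λ₁ = 1.3π²/0.83² - 24.497 ≈ -5.872
  n=2: λ₂ = 5.2π²/0.83² - 24.497 ≈ 50.001
  n=3: λ₃ = 11.7π²/0.83² - 24.497 ≈ 143.124
Since 1.3π²/0.83² ≈ 18.625 < 24.497, λ₁ < 0.
The n=1 mode grows fastest (−λₙ is largest for n=1) → dominates.
Asymptotic: v ~ c₁ sin(πx/0.83) e^{5.872t} (exponential growth at rate −λ₁ ≈ 5.872).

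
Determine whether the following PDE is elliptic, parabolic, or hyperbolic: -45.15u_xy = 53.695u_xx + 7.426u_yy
Rewriting in standard form: -53.695u_xx - 45.15u_xy - 7.426u_yy = 0. Coefficients: A = -53.695, B = -45.15, C = -7.426. B² - 4AC = 443.56622, which is positive, so the equation is hyperbolic.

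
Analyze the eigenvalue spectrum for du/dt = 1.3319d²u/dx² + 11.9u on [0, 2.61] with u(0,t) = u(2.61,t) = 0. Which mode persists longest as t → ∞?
Eigenvalues: λₙ = 1.3319n²π²/2.61² - 11.9.
First three modes:
  n=1: λ₁ = 1.3319π²/2.61² - 11.9 ≈ -9.97
  n=2: λ₂ = 5.3276π²/2.61² - 11.9 ≈ -4.181
  n=3: λ₃ = 11.9871π²/2.61² - 11.9 ≈ 5.467
Since 1.3319π²/2.61² ≈ 1.93 < 11.9, λ₁ < 0.
The n=1 mode grows fastest (−λₙ is largest for n=1) → dominates.
Asymptotic: u ~ c₁ sin(πx/2.61) e^{9.97t} (exponential growth at rate −λ₁ ≈ 9.97).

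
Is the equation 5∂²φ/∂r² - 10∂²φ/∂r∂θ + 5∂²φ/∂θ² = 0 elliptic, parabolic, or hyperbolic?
Computing B² - 4AC with A = 5, B = -10, C = 5: discriminant = 0 (zero). Answer: parabolic.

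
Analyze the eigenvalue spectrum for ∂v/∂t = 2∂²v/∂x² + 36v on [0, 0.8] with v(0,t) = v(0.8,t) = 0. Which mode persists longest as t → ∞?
Eigenvalues: λₙ = 2n²π²/0.8² - 36.
First three modes:
  n=1: λ₁ = 2π²/0.8² - 36 ≈ -5.157
  n=2: λ₂ = 8π²/0.8² - 36 ≈ 87.37
  n=3: λ₃ = 18π²/0.8² - 36 ≈ 241.583
Since 2π²/0.8² ≈ 30.843 < 36, λ₁ < 0.
The n=1 mode grows fastest (−λₙ is largest for n=1) → dominates.
Asymptotic: v ~ c₁ sin(πx/0.8) e^{5.157t} (exponential growth at rate −λ₁ ≈ 5.157).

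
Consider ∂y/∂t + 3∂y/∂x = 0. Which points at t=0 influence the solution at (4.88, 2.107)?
A single point: x = -1.441. The characteristic through (4.88, 2.107) is x - 3t = const, so x = 4.88 - 3·2.107 = -1.441.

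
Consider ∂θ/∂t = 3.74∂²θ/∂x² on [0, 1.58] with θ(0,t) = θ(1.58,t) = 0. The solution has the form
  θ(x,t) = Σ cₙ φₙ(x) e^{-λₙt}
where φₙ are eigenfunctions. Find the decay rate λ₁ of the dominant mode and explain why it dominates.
Eigenvalues: λₙ = 3.74n²π²/1.58².
First three modes:
  n=1: λ₁ = 3.74π²/1.58² ≈ 14.786
  n=2: λ₂ = 14.96π²/1.58² ≈ 59.145 (4× faster decay)
  n=3: λ₃ = 33.66π²/1.58² ≈ 133.076 (9× faster decay)
As t → ∞, higher modes decay exponentially faster. The n=1 mode dominates: θ ~ c₁ sin(πx/1.58) e^{-λ₁t}.
Decay rate: λ₁ = 3.74π²/1.58² ≈ 14.786.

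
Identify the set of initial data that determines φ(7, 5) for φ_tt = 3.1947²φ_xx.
Domain of dependence: [-8.9735, 22.9735]. Signals travel at speed 3.1947, so data within |x - 7| ≤ 3.1947·5 = 15.9735 can reach the point.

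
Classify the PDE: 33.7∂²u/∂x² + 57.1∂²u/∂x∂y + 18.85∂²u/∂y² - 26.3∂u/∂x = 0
A = 33.7, B = 57.1, C = 18.85. Discriminant B² - 4AC = 719.43. Since 719.43 > 0, hyperbolic.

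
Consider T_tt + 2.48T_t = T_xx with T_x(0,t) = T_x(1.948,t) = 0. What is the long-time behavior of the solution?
As t → ∞, T → constant (steady state). Damping (γ=2.48) dissipates the nonconstant modes; with Neumann BCs the spatial average obeys M''+γM'=0 and tends to a finite limit.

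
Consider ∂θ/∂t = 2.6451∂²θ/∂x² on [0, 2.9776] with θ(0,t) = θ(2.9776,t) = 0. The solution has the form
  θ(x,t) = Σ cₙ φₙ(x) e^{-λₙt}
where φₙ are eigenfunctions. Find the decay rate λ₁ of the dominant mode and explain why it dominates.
Eigenvalues: λₙ = 2.6451n²π²/2.9776².
First three modes:
  n=1: λ₁ = 2.6451π²/2.9776² ≈ 2.944
  n=2: λ₂ = 10.5804π²/2.9776² ≈ 11.778 (4× faster decay)
  n=3: λ₃ = 23.8059π²/2.9776² ≈ 26.5 (9× faster decay)
As t → ∞, higher modes decay exponentially faster. The n=1 mode dominates: θ ~ c₁ sin(πx/2.9776) e^{-λ₁t}.
Decay rate: λ₁ = 2.6451π²/2.9776² ≈ 2.944.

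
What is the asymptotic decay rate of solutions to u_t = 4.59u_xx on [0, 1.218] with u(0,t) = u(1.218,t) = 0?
Eigenvalues: λₙ = 4.59n²π²/1.218².
First three modes:
  n=1: λ₁ = 4.59π²/1.218² ≈ 30.536
  n=2: λ₂ = 18.36π²/1.218² ≈ 122.146 (4× faster decay)
  n=3: λ₃ = 41.31π²/1.218² ≈ 274.828 (9× faster decay)
As t → ∞, higher modes decay exponentially faster. The n=1 mode dominates: u ~ c₁ sin(πx/1.218) e^{-λ₁t}.
Decay rate: λ₁ = 4.59π²/1.218² ≈ 30.536.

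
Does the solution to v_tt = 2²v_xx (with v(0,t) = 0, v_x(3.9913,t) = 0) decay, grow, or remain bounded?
v oscillates (no decay). Energy is conserved; the solution oscillates indefinitely as standing waves.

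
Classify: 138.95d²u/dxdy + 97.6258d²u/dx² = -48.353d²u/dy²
Rewriting in standard form: 97.6258d²u/dx² + 138.95d²u/dxdy + 48.353d²u/dy² = 0. Hyperbolic (discriminant = 425.1012704).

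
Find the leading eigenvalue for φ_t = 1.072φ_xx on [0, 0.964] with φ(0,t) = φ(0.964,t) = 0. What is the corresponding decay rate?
Eigenvalues: λₙ = 1.072n²π²/0.964².
First three modes:
  n=1: λ₁ = 1.072π²/0.964² ≈ 11.385
  n=2: λ₂ = 4.288π²/0.964² ≈ 45.541 (4× faster decay)
  n=3: λ₃ = 9.648π²/0.964² ≈ 102.467 (9× faster decay)
As t → ∞, higher modes decay exponentially faster. The n=1 mode dominates: φ ~ c₁ sin(πx/0.964) e^{-λ₁t}.
Decay rate: λ₁ = 1.072π²/0.964² ≈ 11.385.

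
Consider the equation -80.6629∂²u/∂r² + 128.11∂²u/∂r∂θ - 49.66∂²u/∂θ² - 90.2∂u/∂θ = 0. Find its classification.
Hyperbolic. (A = -80.6629, B = 128.11, C = -49.66 gives B² - 4AC = 389.293644.)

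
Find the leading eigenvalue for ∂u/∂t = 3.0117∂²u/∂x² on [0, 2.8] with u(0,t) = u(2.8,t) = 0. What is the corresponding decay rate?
Eigenvalues: λₙ = 3.0117n²π²/2.8².
First three modes:
  n=1: λ₁ = 3.0117π²/2.8² ≈ 3.791
  n=2: λ₂ = 12.0468π²/2.8² ≈ 15.165 (4× faster decay)
  n=3: λ₃ = 27.1053π²/2.8² ≈ 34.122 (9× faster decay)
As t → ∞, higher modes decay exponentially faster. The n=1 mode dominates: u ~ c₁ sin(πx/2.8) e^{-λ₁t}.
Decay rate: λ₁ = 3.0117π²/2.8² ≈ 3.791.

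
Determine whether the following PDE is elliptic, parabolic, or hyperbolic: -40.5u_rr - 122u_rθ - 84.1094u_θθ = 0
Coefficients: A = -40.5, B = -122, C = -84.1094. B² - 4AC = 1258.2772, which is positive, so the equation is hyperbolic.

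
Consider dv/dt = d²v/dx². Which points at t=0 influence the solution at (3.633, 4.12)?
The entire real line. The heat equation has infinite propagation speed: any initial disturbance instantly affects all points (though exponentially small far away).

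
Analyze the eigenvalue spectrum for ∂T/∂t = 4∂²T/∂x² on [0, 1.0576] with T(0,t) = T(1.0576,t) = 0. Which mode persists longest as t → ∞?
Eigenvalues: λₙ = 4n²π²/1.0576².
First three modes:
  n=1: λ₁ = 4π²/1.0576² ≈ 35.295
  n=2: λ₂ = 16π²/1.0576² ≈ 141.181 (4× faster decay)
  n=3: λ₃ = 36π²/1.0576² ≈ 317.658 (9× faster decay)
As t → ∞, higher modes decay exponentially faster. The n=1 mode dominates: T ~ c₁ sin(πx/1.0576) e^{-λ₁t}.
Decay rate: λ₁ = 4π²/1.0576² ≈ 35.295.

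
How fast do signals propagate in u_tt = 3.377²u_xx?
Speed = 3.377. Information travels along characteristics x = x₀ ± 3.377t.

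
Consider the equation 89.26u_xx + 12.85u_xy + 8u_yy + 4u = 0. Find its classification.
Elliptic. (A = 89.26, B = 12.85, C = 8 gives B² - 4AC = -2691.1975.)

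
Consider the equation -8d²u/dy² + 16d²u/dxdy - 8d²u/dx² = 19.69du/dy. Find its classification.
Rewriting in standard form: -8d²u/dx² + 16d²u/dxdy - 8d²u/dy² - 19.69du/dy = 0. Parabolic. (A = -8, B = 16, C = -8 gives B² - 4AC = 0.)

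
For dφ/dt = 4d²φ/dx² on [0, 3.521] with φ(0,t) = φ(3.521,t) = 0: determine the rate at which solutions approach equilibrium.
Eigenvalues: λₙ = 4n²π²/3.521².
First three modes:
  n=1: λ₁ = 4π²/3.521² ≈ 3.184
  n=2: λ₂ = 16π²/3.521² ≈ 12.738 (4× faster decay)
  n=3: λ₃ = 36π²/3.521² ≈ 28.66 (9× faster decay)
As t → ∞, higher modes decay exponentially faster. The n=1 mode dominates: φ ~ c₁ sin(πx/3.521) e^{-λ₁t}.
Decay rate: λ₁ = 4π²/3.521² ≈ 3.184.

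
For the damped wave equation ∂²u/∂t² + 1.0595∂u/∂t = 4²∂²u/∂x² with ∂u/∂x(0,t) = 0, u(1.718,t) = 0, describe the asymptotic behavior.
u → 0. Damping (γ=1.0595) dissipates energy; oscillations decay exponentially.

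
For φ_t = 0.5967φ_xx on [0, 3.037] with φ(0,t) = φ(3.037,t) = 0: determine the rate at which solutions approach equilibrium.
Eigenvalues: λₙ = 0.5967n²π²/3.037².
First three modes:
  n=1: λ₁ = 0.5967π²/3.037² ≈ 0.639
  n=2: λ₂ = 2.3868π²/3.037² ≈ 2.554 (4× faster decay)
  n=3: λ₃ = 5.3703π²/3.037² ≈ 5.747 (9× faster decay)
As t → ∞, higher modes decay exponentially faster. The n=1 mode dominates: φ ~ c₁ sin(πx/3.037) e^{-λ₁t}.
Decay rate: λ₁ = 0.5967π²/3.037² ≈ 0.639.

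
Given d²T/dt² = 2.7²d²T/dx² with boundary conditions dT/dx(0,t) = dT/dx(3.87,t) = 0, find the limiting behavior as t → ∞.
T oscillates about a mean that drifts linearly in t (generically unbounded; no decay). There is no damping, so the nonconstant modes persist as standing waves (energy conserved, no decay). But with Neumann conditions at both ends the constant mode has eigenvalue 0: the spatial mean M(t) of T satisfies M'' = 0, so M(t) = M(0) + M'(0)·t. Unless the initial velocity has zero mean (∫T_t(x,0)dx = 0), the solution grows linearly in t (unbounded, though not exponentially); if it does have zero mean, the solution stays bounded and simply oscillates.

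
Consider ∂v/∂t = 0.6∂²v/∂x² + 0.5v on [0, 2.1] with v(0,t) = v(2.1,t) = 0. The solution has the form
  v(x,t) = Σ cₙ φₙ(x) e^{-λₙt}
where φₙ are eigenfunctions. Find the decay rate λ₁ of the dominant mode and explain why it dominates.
Eigenvalues: λₙ = 0.6n²π²/2.1² - 0.5.
First three modes:
  n=1: λ₁ = 0.6π²/2.1² - 0.5 ≈ 0.843
  n=2: λ₂ = 2.4π²/2.1² - 0.5 ≈ 4.871
  n=3: λ₃ = 5.4π²/2.1² - 0.5 ≈ 11.585
Since 0.6π²/2.1² ≈ 1.343 > 0.5, all λₙ > 0.
The n=1 mode decays slowest → dominates as t → ∞.
Asymptotic: v ~ c₁ sin(πx/2.1) e^{-λ₁t} with decay rate λ₁ ≈ 0.843.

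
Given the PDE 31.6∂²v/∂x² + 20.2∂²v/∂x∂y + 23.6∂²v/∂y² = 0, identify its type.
The second-order coefficients are A = 31.6, B = 20.2, C = 23.6. Since B² - 4AC = -2575 < 0, this is an elliptic PDE.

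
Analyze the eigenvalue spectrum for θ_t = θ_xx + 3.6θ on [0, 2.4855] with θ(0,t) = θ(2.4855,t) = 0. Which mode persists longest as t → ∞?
Eigenvalues: λₙ = n²π²/2.4855² - 3.6.
First three modes:
  n=1: λ₁ = π²/2.4855² - 3.6 ≈ -2.002
  n=2: λ₂ = 4π²/2.4855² - 3.6 ≈ 2.79
  n=3: λ₃ = 9π²/2.4855² - 3.6 ≈ 10.779
Since π²/2.4855² ≈ 1.598 < 3.6, λ₁ < 0.
The n=1 mode grows fastest (−λₙ is largest for n=1) → dominates.
Asymptotic: θ ~ c₁ sin(πx/2.4855) e^{2.002t} (exponential growth at rate −λ₁ ≈ 2.002).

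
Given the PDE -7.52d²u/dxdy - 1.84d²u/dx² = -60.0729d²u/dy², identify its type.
Rewriting in standard form: -1.84d²u/dx² - 7.52d²u/dxdy + 60.0729d²u/dy² = 0. The second-order coefficients are A = -1.84, B = -7.52, C = 60.0729. Since B² - 4AC = 498.686944 > 0, this is a hyperbolic PDE.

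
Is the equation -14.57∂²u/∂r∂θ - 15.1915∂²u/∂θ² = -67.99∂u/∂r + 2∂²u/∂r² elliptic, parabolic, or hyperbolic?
Rewriting in standard form: -2∂²u/∂r² - 14.57∂²u/∂r∂θ - 15.1915∂²u/∂θ² + 67.99∂u/∂r = 0. Computing B² - 4AC with A = -2, B = -14.57, C = -15.1915: discriminant = 90.7529 (positive). Answer: hyperbolic.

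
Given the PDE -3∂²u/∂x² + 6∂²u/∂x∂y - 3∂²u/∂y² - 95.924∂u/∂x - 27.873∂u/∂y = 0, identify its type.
The second-order coefficients are A = -3, B = 6, C = -3. Since B² - 4AC = 0 = 0, this is a parabolic PDE.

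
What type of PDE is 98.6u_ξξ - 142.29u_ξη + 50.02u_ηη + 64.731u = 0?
With A = 98.6, B = -142.29, C = 50.02, the discriminant is 518.5561. This is a hyperbolic PDE.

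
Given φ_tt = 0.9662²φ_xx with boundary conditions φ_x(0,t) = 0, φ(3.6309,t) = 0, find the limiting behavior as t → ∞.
φ oscillates (no decay). Energy is conserved; the solution oscillates indefinitely as standing waves.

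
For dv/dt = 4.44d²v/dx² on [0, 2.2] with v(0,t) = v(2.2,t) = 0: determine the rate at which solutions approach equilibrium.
Eigenvalues: λₙ = 4.44n²π²/2.2².
First three modes:
  n=1: λ₁ = 4.44π²/2.2² ≈ 9.054
  n=2: λ₂ = 17.76π²/2.2² ≈ 36.216 (4× faster decay)
  n=3: λ₃ = 39.96π²/2.2² ≈ 81.485 (9× faster decay)
As t → ∞, higher modes decay exponentially faster. The n=1 mode dominates: v ~ c₁ sin(πx/2.2) e^{-λ₁t}.
Decay rate: λ₁ = 4.44π²/2.2² ≈ 9.054.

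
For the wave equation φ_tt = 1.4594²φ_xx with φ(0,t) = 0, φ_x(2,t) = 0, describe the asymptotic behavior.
φ oscillates (no decay). Energy is conserved; the solution oscillates indefinitely as standing waves.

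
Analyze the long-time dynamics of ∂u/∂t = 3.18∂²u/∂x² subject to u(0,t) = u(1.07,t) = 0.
Long-time behavior: u → 0. Heat diffuses out through both boundaries.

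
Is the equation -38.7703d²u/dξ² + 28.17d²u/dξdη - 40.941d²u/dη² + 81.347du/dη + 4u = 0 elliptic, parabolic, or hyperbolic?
Computing B² - 4AC with A = -38.7703, B = 28.17, C = -40.941: discriminant = -5555.6305092 (negative). Answer: elliptic.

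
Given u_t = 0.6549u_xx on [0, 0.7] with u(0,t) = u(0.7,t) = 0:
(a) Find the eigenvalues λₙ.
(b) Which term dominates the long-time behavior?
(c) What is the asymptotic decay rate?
Eigenvalues: λₙ = 0.6549n²π²/0.7².
First three modes:
  n=1: λ₁ = 0.6549π²/0.7² ≈ 13.191
  n=2: λ₂ = 2.6196π²/0.7² ≈ 52.764 (4× faster decay)
  n=3: λ₃ = 5.8941π²/0.7² ≈ 118.719 (9× faster decay)
As t → ∞, higher modes decay exponentially faster. The n=1 mode dominates: u ~ c₁ sin(πx/0.7) e^{-λ₁t}.
Decay rate: λ₁ = 0.6549π²/0.7² ≈ 13.191.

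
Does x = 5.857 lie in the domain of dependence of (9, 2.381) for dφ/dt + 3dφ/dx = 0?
No. Only data at x = 1.857 affects (9, 2.381). Advection has one-way propagation along characteristics.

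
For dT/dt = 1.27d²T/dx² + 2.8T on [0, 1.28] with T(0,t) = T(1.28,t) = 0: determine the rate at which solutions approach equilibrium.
Eigenvalues: λₙ = 1.27n²π²/1.28² - 2.8.
First three modes:
  n=1: λ₁ = 1.27π²/1.28² - 2.8 ≈ 4.85
  n=2: λ₂ = 5.08π²/1.28² - 2.8 ≈ 27.802
  n=3: λ₃ = 11.43π²/1.28² - 2.8 ≈ 66.054
Since 1.27π²/1.28² ≈ 7.65 > 2.8, all λₙ > 0.
The n=1 mode decays slowest → dominates as t → ∞.
Asymptotic: T ~ c₁ sin(πx/1.28) e^{-λ₁t} with decay rate λ₁ ≈ 4.85.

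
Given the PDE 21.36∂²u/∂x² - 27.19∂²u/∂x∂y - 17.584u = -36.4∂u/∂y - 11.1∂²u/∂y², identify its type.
Rewriting in standard form: 21.36∂²u/∂x² - 27.19∂²u/∂x∂y + 11.1∂²u/∂y² + 36.4∂u/∂y - 17.584u = 0. The second-order coefficients are A = 21.36, B = -27.19, C = 11.1. Since B² - 4AC = -209.0879 < 0, this is an elliptic PDE.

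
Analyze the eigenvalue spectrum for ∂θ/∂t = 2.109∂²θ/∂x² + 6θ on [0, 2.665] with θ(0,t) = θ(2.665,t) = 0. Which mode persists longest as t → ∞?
Eigenvalues: λₙ = 2.109n²π²/2.665² - 6.
First three modes:
  n=1: λ₁ = 2.109π²/2.665² - 6 ≈ -3.069
  n=2: λ₂ = 8.436π²/2.665² - 6 ≈ 5.723
  n=3: λ₃ = 18.981π²/2.665² - 6 ≈ 20.377
Since 2.109π²/2.665² ≈ 2.931 < 6, λ₁ < 0.
The n=1 mode grows fastest (−λₙ is largest for n=1) → dominates.
Asymptotic: θ ~ c₁ sin(πx/2.665) e^{3.069t} (exponential growth at rate −λ₁ ≈ 3.069).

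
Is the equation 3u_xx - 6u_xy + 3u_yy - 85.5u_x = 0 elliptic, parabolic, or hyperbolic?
Computing B² - 4AC with A = 3, B = -6, C = 3: discriminant = 0 (zero). Answer: parabolic.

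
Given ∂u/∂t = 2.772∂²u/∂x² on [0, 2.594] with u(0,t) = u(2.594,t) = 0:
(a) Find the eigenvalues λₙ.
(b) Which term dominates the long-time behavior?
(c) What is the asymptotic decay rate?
Eigenvalues: λₙ = 2.772n²π²/2.594².
First three modes:
  n=1: λ₁ = 2.772π²/2.594² ≈ 4.066
  n=2: λ₂ = 11.088π²/2.594² ≈ 16.263 (4× faster decay)
  n=3: λ₃ = 24.948π²/2.594² ≈ 36.593 (9× faster decay)
As t → ∞, higher modes decay exponentially faster. The n=1 mode dominates: u ~ c₁ sin(πx/2.594) e^{-λ₁t}.
Decay rate: λ₁ = 2.772π²/2.594² ≈ 4.066.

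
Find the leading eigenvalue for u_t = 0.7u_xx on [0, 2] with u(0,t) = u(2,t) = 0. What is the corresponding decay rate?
Eigenvalues: λₙ = 0.7n²π²/2².
First three modes:
  n=1: λ₁ = 0.7π²/2² ≈ 1.727
  n=2: λ₂ = 2.8π²/2² ≈ 6.909 (4× faster decay)
  n=3: λ₃ = 6.3π²/2² ≈ 15.545 (9× faster decay)
As t → ∞, higher modes decay exponentially faster. The n=1 mode dominates: u ~ c₁ sin(πx/2) e^{-λ₁t}.
Decay rate: λ₁ = 0.7π²/2² ≈ 1.727.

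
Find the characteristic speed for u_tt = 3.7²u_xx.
Speed = 3.7. Information travels along characteristics x = x₀ ± 3.7t.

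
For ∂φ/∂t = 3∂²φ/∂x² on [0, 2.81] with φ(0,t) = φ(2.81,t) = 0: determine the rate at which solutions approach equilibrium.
Eigenvalues: λₙ = 3n²π²/2.81².
First three modes:
  n=1: λ₁ = 3π²/2.81² ≈ 3.75
  n=2: λ₂ = 12π²/2.81² ≈ 14.999 (4× faster decay)
  n=3: λ₃ = 27π²/2.81² ≈ 33.748 (9× faster decay)
As t → ∞, higher modes decay exponentially faster. The n=1 mode dominates: φ ~ c₁ sin(πx/2.81) e^{-λ₁t}.
Decay rate: λ₁ = 3π²/2.81² ≈ 3.75.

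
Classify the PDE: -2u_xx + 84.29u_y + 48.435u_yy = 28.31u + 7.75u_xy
Rewriting in standard form: -2u_xx - 7.75u_xy + 48.435u_yy + 84.29u_y - 28.31u = 0. A = -2, B = -7.75, C = 48.435. Discriminant B² - 4AC = 447.5425. Since 447.5425 > 0, hyperbolic.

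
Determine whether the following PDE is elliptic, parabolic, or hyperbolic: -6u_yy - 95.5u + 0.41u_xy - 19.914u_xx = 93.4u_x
Rewriting in standard form: -19.914u_xx + 0.41u_xy - 6u_yy - 93.4u_x - 95.5u = 0. Coefficients: A = -19.914, B = 0.41, C = -6. B² - 4AC = -477.7679, which is negative, so the equation is elliptic.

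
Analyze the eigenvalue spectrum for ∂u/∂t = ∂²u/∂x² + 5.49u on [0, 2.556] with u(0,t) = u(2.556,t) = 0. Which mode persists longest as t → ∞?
Eigenvalues: λₙ = n²π²/2.556² - 5.49.
First three modes:
  n=1: λ₁ = π²/2.556² - 5.49 ≈ -3.979
  n=2: λ₂ = 4π²/2.556² - 5.49 ≈ 0.553
  n=3: λ₃ = 9π²/2.556² - 5.49 ≈ 8.106
Since π²/2.556² ≈ 1.511 < 5.49, λ₁ < 0.
The n=1 mode grows fastest (−λₙ is largest for n=1) → dominates.
Asymptotic: u ~ c₁ sin(πx/2.556) e^{3.979t} (exponential growth at rate −λ₁ ≈ 3.979).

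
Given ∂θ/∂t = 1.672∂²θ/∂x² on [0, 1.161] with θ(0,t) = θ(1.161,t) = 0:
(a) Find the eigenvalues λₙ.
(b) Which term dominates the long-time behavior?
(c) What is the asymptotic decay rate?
Eigenvalues: λₙ = 1.672n²π²/1.161².
First three modes:
  n=1: λ₁ = 1.672π²/1.161² ≈ 12.243
  n=2: λ₂ = 6.688π²/1.161² ≈ 48.97 (4× faster decay)
  n=3: λ₃ = 15.048π²/1.161² ≈ 110.183 (9× faster decay)
As t → ∞, higher modes decay exponentially faster. The n=1 mode dominates: θ ~ c₁ sin(πx/1.161) e^{-λ₁t}.
Decay rate: λ₁ = 1.672π²/1.161² ≈ 12.243.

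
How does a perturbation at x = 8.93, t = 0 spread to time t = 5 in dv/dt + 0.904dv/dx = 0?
At x = 13.45. The characteristic carries data from (8.93, 0) to (13.45, 5).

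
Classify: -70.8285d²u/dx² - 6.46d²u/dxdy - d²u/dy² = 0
Elliptic (discriminant = -241.5824).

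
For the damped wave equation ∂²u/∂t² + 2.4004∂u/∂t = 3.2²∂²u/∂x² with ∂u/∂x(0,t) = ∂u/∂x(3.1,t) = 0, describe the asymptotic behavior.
u → constant (steady state). Damping (γ=2.4004) dissipates the nonconstant modes; with Neumann BCs the spatial average obeys M''+γM'=0 and tends to a finite limit.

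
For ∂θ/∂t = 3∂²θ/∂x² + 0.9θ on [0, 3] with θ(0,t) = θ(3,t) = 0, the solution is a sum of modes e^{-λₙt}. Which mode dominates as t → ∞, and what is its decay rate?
Eigenvalues: λₙ = 3n²π²/3² - 0.9.
First three modes:
  n=1: λ₁ = 3π²/3² - 0.9 ≈ 2.39
  n=2: λ₂ = 12π²/3² - 0.9 ≈ 12.259
  n=3: λ₃ = 27π²/3² - 0.9 ≈ 28.709
Since 3π²/3² ≈ 3.29 > 0.9, all λₙ > 0.
The n=1 mode decays slowest → dominates as t → ∞.
Asymptotic: θ ~ c₁ sin(πx/3) e^{-λ₁t} with decay rate λ₁ ≈ 2.39.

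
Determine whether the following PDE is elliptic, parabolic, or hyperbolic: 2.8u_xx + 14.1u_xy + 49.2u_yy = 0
Coefficients: A = 2.8, B = 14.1, C = 49.2. B² - 4AC = -352.23, which is negative, so the equation is elliptic.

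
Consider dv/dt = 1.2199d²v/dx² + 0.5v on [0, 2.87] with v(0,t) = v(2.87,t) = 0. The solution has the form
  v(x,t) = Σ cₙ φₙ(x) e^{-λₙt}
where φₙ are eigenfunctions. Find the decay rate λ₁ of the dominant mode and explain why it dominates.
Eigenvalues: λₙ = 1.2199n²π²/2.87² - 0.5.
First three modes:
  n=1: λ₁ = 1.2199π²/2.87² - 0.5 ≈ 0.962
  n=2: λ₂ = 4.8796π²/2.87² - 0.5 ≈ 5.347
  n=3: λ₃ = 10.9791π²/2.87² - 0.5 ≈ 12.655
Since 1.2199π²/2.87² ≈ 1.462 > 0.5, all λₙ > 0.
The n=1 mode decays slowest → dominates as t → ∞.
Asymptotic: v ~ c₁ sin(πx/2.87) e^{-λ₁t} with decay rate λ₁ ≈ 0.962.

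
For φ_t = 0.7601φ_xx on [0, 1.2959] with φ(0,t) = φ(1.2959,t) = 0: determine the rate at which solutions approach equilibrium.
Eigenvalues: λₙ = 0.7601n²π²/1.2959².
First three modes:
  n=1: λ₁ = 0.7601π²/1.2959² ≈ 4.467
  n=2: λ₂ = 3.0404π²/1.2959² ≈ 17.868 (4× faster decay)
  n=3: λ₃ = 6.8409π²/1.2959² ≈ 40.204 (9× faster decay)
As t → ∞, higher modes decay exponentially faster. The n=1 mode dominates: φ ~ c₁ sin(πx/1.2959) e^{-λ₁t}.
Decay rate: λ₁ = 0.7601π²/1.2959² ≈ 4.467.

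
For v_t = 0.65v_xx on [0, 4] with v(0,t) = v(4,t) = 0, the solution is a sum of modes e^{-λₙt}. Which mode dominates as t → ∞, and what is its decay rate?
Eigenvalues: λₙ = 0.65n²π²/4².
First three modes:
  n=1: λ₁ = 0.65π²/4² ≈ 0.401
  n=2: λ₂ = 2.6π²/4² ≈ 1.604 (4× faster decay)
  n=3: λ₃ = 5.85π²/4² ≈ 3.609 (9× faster decay)
As t → ∞, higher modes decay exponentially faster. The n=1 mode dominates: v ~ c₁ sin(πx/4) e^{-λ₁t}.
Decay rate: λ₁ = 0.65π²/4² ≈ 0.401.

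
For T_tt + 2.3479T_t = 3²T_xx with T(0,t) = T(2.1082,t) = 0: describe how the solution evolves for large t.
T → 0. Damping (γ=2.3479) dissipates energy; oscillations decay exponentially.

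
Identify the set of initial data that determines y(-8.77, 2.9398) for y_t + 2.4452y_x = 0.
A single point: x = -15.95839896. The characteristic through (-8.77, 2.9398) is x - 2.4452t = const, so x = -8.77 - 2.4452·2.9398 = -15.95839896.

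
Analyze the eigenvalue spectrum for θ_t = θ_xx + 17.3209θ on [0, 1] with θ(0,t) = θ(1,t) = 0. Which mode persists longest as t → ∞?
Eigenvalues: λₙ = n²π²/1² - 17.3209.
First three modes:
  n=1: λ₁ = π² - 17.3209 ≈ -7.451
  n=2: λ₂ = 4π² - 17.3209 ≈ 22.158
  n=3: λ₃ = 9π² - 17.3209 ≈ 71.506
Since π² ≈ 9.87 < 17.3209, λ₁ < 0.
The n=1 mode grows fastest (−λₙ is largest for n=1) → dominates.
Asymptotic: θ ~ c₁ sin(πx/1) e^{7.451t} (exponential growth at rate −λ₁ ≈ 7.451).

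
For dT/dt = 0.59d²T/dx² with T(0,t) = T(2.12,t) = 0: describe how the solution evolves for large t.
T → 0. Heat diffuses out through both boundaries.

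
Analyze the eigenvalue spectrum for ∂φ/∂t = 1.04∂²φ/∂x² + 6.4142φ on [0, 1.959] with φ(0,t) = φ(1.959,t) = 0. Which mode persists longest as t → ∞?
Eigenvalues: λₙ = 1.04n²π²/1.959² - 6.4142.
First three modes:
  n=1: λ₁ = 1.04π²/1.959² - 6.4142 ≈ -3.74
  n=2: λ₂ = 4.16π²/1.959² - 6.4142 ≈ 4.284
  n=3: λ₃ = 9.36π²/1.959² - 6.4142 ≈ 17.657
Since 1.04π²/1.959² ≈ 2.675 < 6.4142, λ₁ < 0.
The n=1 mode grows fastest (−λₙ is largest for n=1) → dominates.
Asymptotic: φ ~ c₁ sin(πx/1.959) e^{3.74t} (exponential growth at rate −λ₁ ≈ 3.74).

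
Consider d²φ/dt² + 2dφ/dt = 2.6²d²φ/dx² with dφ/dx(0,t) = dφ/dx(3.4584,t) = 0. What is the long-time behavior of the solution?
As t → ∞, φ → constant (steady state). Damping (γ=2) dissipates the nonconstant modes; with Neumann BCs the spatial average obeys M''+γM'=0 and tends to a finite limit.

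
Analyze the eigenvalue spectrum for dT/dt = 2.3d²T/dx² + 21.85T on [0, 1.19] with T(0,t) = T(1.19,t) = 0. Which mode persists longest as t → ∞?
Eigenvalues: λₙ = 2.3n²π²/1.19² - 21.85.
First three modes:
  n=1: λ₁ = 2.3π²/1.19² - 21.85 ≈ -5.82
  n=2: λ₂ = 9.2π²/1.19² - 21.85 ≈ 42.27
  n=3: λ₃ = 20.7π²/1.19² - 21.85 ≈ 122.42
Since 2.3π²/1.19² ≈ 16.03 < 21.85, λ₁ < 0.
The n=1 mode grows fastest (−λₙ is largest for n=1) → dominates.
Asymptotic: T ~ c₁ sin(πx/1.19) e^{5.82t} (exponential growth at rate −λ₁ ≈ 5.82).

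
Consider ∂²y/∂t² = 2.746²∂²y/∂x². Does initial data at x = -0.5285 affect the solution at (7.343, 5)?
Yes. The domain of dependence is [-6.387, 21.073], and -0.5285 ∈ [-6.387, 21.073].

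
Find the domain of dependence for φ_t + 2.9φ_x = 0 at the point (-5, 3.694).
A single point: x = -15.7126. The characteristic through (-5, 3.694) is x - 2.9t = const, so x = -5 - 2.9·3.694 = -15.7126.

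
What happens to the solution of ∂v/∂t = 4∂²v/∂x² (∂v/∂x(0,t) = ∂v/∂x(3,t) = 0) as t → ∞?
v → constant (steady state). Heat is conserved (no flux at boundaries); solution approaches the spatial average.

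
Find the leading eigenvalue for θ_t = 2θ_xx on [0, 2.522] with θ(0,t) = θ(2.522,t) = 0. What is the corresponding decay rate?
Eigenvalues: λₙ = 2n²π²/2.522².
First three modes:
  n=1: λ₁ = 2π²/2.522² ≈ 3.103
  n=2: λ₂ = 8π²/2.522² ≈ 12.414 (4× faster decay)
  n=3: λ₃ = 18π²/2.522² ≈ 27.931 (9× faster decay)
As t → ∞, higher modes decay exponentially faster. The n=1 mode dominates: θ ~ c₁ sin(πx/2.522) e^{-λ₁t}.
Decay rate: λ₁ = 2π²/2.522² ≈ 3.103.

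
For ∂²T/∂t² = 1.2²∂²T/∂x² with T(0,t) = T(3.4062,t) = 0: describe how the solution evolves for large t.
T oscillates (no decay). Energy is conserved; the solution oscillates indefinitely as standing waves.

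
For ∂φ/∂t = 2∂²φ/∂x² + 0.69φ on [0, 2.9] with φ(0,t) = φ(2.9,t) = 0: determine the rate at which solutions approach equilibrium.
Eigenvalues: λₙ = 2n²π²/2.9² - 0.69.
First three modes:
  n=1: λ₁ = 2π²/2.9² - 0.69 ≈ 1.657
  n=2: λ₂ = 8π²/2.9² - 0.69 ≈ 8.698
  n=3: λ₃ = 18π²/2.9² - 0.69 ≈ 20.434
Since 2π²/2.9² ≈ 2.347 > 0.69, all λₙ > 0.
The n=1 mode decays slowest → dominates as t → ∞.
Asymptotic: φ ~ c₁ sin(πx/2.9) e^{-λ₁t} with decay rate λ₁ ≈ 1.657.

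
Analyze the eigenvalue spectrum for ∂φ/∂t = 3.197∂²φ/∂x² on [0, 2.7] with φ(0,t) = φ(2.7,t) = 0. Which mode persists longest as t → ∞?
Eigenvalues: λₙ = 3.197n²π²/2.7².
First three modes:
  n=1: λ₁ = 3.197π²/2.7² ≈ 4.328
  n=2: λ₂ = 12.788π²/2.7² ≈ 17.313 (4× faster decay)
  n=3: λ₃ = 28.773π²/2.7² ≈ 38.954 (9× faster decay)
As t → ∞, higher modes decay exponentially faster. The n=1 mode dominates: φ ~ c₁ sin(πx/2.7) e^{-λ₁t}.
Decay rate: λ₁ = 3.197π²/2.7² ≈ 4.328.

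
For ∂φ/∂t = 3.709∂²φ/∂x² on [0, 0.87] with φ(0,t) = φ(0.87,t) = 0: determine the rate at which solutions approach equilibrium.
Eigenvalues: λₙ = 3.709n²π²/0.87².
First three modes:
  n=1: λ₁ = 3.709π²/0.87² ≈ 48.364
  n=2: λ₂ = 14.836π²/0.87² ≈ 193.454 (4× faster decay)
  n=3: λ₃ = 33.381π²/0.87² ≈ 435.272 (9× faster decay)
As t → ∞, higher modes decay exponentially faster. The n=1 mode dominates: φ ~ c₁ sin(πx/0.87) e^{-λ₁t}.
Decay rate: λ₁ = 3.709π²/0.87² ≈ 48.364.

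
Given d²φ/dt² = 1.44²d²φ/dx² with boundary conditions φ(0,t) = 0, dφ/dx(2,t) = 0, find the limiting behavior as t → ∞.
φ oscillates (no decay). Energy is conserved; the solution oscillates indefinitely as standing waves.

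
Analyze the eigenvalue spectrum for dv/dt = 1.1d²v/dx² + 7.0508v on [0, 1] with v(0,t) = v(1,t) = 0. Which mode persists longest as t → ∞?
Eigenvalues: λₙ = 1.1n²π²/1² - 7.0508.
First three modes:
  n=1: λ₁ = 1.1π² - 7.0508 ≈ 3.806
  n=2: λ₂ = 4.4π² - 7.0508 ≈ 36.375
  n=3: λ₃ = 9.9π² - 7.0508 ≈ 90.658
Since 1.1π² ≈ 10.857 > 7.0508, all λₙ > 0.
The n=1 mode decays slowest → dominates as t → ∞.
Asymptotic: v ~ c₁ sin(πx/1) e^{-λ₁t} with decay rate λ₁ ≈ 3.806.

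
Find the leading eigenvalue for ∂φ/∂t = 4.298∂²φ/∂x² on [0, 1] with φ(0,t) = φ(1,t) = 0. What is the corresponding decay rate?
Eigenvalues: λₙ = 4.298n²π².
First three modes:
  n=1: λ₁ = 4.298π² ≈ 42.42
  n=2: λ₂ = 17.192π² ≈ 169.678 (4× faster decay)
  n=3: λ₃ = 38.682π² ≈ 381.776 (9× faster decay)
As t → ∞, higher modes decay exponentially faster. The n=1 mode dominates: φ ~ c₁ sin(πx) e^{-λ₁t}.
Decay rate: λ₁ = 4.298π² ≈ 42.42.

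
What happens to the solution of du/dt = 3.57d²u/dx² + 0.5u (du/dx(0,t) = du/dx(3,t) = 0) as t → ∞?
u grows unboundedly. With Neumann BCs the constant mode has diffusion eigenvalue 0, so any r > 0 makes it grow like e^(0.5t); solution grows exponentially.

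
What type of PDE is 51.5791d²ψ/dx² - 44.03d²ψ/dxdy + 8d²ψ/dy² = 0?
With A = 51.5791, B = -44.03, C = 8, the discriminant is 288.1097. This is a hyperbolic PDE.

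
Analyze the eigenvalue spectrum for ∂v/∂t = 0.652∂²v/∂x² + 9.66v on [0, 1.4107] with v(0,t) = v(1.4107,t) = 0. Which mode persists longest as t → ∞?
Eigenvalues: λₙ = 0.652n²π²/1.4107² - 9.66.
First three modes:
  n=1: λ₁ = 0.652π²/1.4107² - 9.66 ≈ -6.426
  n=2: λ₂ = 2.608π²/1.4107² - 9.66 ≈ 3.274
  n=3: λ₃ = 5.868π²/1.4107² - 9.66 ≈ 19.442
Since 0.652π²/1.4107² ≈ 3.234 < 9.66, λ₁ < 0.
The n=1 mode grows fastest (−λₙ is largest for n=1) → dominates.
Asymptotic: v ~ c₁ sin(πx/1.4107) e^{6.426t} (exponential growth at rate −λ₁ ≈ 6.426).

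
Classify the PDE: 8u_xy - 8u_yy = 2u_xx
Rewriting in standard form: -2u_xx + 8u_xy - 8u_yy = 0. A = -2, B = 8, C = -8. Discriminant B² - 4AC = 0. Since 0 = 0, parabolic.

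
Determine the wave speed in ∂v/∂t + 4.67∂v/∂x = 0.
Speed = 4.67. Information travels along x - 4.67t = const (rightward).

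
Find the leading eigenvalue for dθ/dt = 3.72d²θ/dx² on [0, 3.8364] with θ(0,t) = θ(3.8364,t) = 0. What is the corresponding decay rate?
Eigenvalues: λₙ = 3.72n²π²/3.8364².
First three modes:
  n=1: λ₁ = 3.72π²/3.8364² ≈ 2.495
  n=2: λ₂ = 14.88π²/3.8364² ≈ 9.978 (4× faster decay)
  n=3: λ₃ = 33.48π²/3.8364² ≈ 22.451 (9× faster decay)
As t → ∞, higher modes decay exponentially faster. The n=1 mode dominates: θ ~ c₁ sin(πx/3.8364) e^{-λ₁t}.
Decay rate: λ₁ = 3.72π²/3.8364² ≈ 2.495.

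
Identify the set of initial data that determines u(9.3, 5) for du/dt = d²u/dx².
The entire real line. The heat equation has infinite propagation speed: any initial disturbance instantly affects all points (though exponentially small far away).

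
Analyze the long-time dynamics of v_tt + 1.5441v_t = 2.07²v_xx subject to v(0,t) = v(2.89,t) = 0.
Long-time behavior: v → 0. Damping (γ=1.5441) dissipates energy; oscillations decay exponentially.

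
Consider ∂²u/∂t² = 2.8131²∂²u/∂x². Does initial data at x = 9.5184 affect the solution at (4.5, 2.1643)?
Yes. The domain of dependence is [-1.58839233, 10.58839233], and 9.5184 ∈ [-1.58839233, 10.58839233].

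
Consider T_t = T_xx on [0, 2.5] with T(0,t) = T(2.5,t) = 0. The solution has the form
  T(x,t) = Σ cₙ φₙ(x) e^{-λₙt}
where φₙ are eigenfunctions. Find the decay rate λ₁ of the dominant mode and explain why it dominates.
Eigenvalues: λₙ = n²π²/2.5².
First three modes:
  n=1: λ₁ = π²/2.5² ≈ 1.579
  n=2: λ₂ = 4π²/2.5² ≈ 6.317 (4× faster decay)
  n=3: λ₃ = 9π²/2.5² ≈ 14.212 (9× faster decay)
As t → ∞, higher modes decay exponentially faster. The n=1 mode dominates: T ~ c₁ sin(πx/2.5) e^{-λ₁t}.
Decay rate: λ₁ = π²/2.5² ≈ 1.579.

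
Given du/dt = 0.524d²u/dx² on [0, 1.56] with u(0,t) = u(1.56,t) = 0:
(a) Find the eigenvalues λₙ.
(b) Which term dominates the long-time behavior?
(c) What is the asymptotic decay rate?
Eigenvalues: λₙ = 0.524n²π²/1.56².
First three modes:
  n=1: λ₁ = 0.524π²/1.56² ≈ 2.125
  n=2: λ₂ = 2.096π²/1.56² ≈ 8.5 (4× faster decay)
  n=3: λ₃ = 4.716π²/1.56² ≈ 19.126 (9× faster decay)
As t → ∞, higher modes decay exponentially faster. The n=1 mode dominates: u ~ c₁ sin(πx/1.56) e^{-λ₁t}.
Decay rate: λ₁ = 0.524π²/1.56² ≈ 2.125.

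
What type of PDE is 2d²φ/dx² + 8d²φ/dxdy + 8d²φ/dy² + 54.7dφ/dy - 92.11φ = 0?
With A = 2, B = 8, C = 8, the discriminant is 0. This is a parabolic PDE.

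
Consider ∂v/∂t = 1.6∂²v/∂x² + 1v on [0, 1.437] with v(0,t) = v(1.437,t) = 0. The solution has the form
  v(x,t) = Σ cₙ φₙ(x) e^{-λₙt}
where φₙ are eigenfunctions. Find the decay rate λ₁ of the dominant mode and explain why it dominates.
Eigenvalues: λₙ = 1.6n²π²/1.437² - 1.
First three modes:
  n=1: λ₁ = 1.6π²/1.437² - 1 ≈ 6.647
  n=2: λ₂ = 6.4π²/1.437² - 1 ≈ 29.589
  n=3: λ₃ = 14.4π²/1.437² - 1 ≈ 67.825
Since 1.6π²/1.437² ≈ 7.647 > 1, all λₙ > 0.
The n=1 mode decays slowest → dominates as t → ∞.
Asymptotic: v ~ c₁ sin(πx/1.437) e^{-λ₁t} with decay rate λ₁ ≈ 6.647.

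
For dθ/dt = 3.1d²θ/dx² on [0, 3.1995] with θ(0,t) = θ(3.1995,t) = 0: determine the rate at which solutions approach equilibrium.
Eigenvalues: λₙ = 3.1n²π²/3.1995².
First three modes:
  n=1: λ₁ = 3.1π²/3.1995² ≈ 2.989
  n=2: λ₂ = 12.4π²/3.1995² ≈ 11.955 (4× faster decay)
  n=3: λ₃ = 27.9π²/3.1995² ≈ 26.899 (9× faster decay)
As t → ∞, higher modes decay exponentially faster. The n=1 mode dominates: θ ~ c₁ sin(πx/3.1995) e^{-λ₁t}.
Decay rate: λ₁ = 3.1π²/3.1995² ≈ 2.989.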